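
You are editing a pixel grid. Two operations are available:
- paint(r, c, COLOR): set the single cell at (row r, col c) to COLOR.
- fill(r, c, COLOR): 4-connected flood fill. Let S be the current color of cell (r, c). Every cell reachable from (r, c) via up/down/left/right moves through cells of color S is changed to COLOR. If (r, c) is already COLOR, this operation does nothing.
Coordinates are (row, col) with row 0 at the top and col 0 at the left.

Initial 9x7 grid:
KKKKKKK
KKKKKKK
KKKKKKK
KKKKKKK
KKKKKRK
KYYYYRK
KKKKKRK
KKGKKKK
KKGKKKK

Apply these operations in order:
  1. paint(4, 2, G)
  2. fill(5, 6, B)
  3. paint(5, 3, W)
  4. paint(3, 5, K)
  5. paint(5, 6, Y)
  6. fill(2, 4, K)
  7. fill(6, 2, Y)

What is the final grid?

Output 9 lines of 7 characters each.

After op 1 paint(4,2,G):
KKKKKKK
KKKKKKK
KKKKKKK
KKKKKKK
KKGKKRK
KYYYYRK
KKKKKRK
KKGKKKK
KKGKKKK
After op 2 fill(5,6,B) [53 cells changed]:
BBBBBBB
BBBBBBB
BBBBBBB
BBBBBBB
BBGBBRB
BYYYYRB
BBBBBRB
BBGBBBB
BBGBBBB
After op 3 paint(5,3,W):
BBBBBBB
BBBBBBB
BBBBBBB
BBBBBBB
BBGBBRB
BYYWYRB
BBBBBRB
BBGBBBB
BBGBBBB
After op 4 paint(3,5,K):
BBBBBBB
BBBBBBB
BBBBBBB
BBBBBKB
BBGBBRB
BYYWYRB
BBBBBRB
BBGBBBB
BBGBBBB
After op 5 paint(5,6,Y):
BBBBBBB
BBBBBBB
BBBBBBB
BBBBBKB
BBGBBRB
BYYWYRY
BBBBBRB
BBGBBBB
BBGBBBB
After op 6 fill(2,4,K) [51 cells changed]:
KKKKKKK
KKKKKKK
KKKKKKK
KKKKKKK
KKGKKRK
KYYWYRY
KKKKKRK
KKGKKKK
KKGKKKK
After op 7 fill(6,2,Y) [52 cells changed]:
YYYYYYY
YYYYYYY
YYYYYYY
YYYYYYY
YYGYYRY
YYYWYRY
YYYYYRY
YYGYYYY
YYGYYYY

Answer: YYYYYYY
YYYYYYY
YYYYYYY
YYYYYYY
YYGYYRY
YYYWYRY
YYYYYRY
YYGYYYY
YYGYYYY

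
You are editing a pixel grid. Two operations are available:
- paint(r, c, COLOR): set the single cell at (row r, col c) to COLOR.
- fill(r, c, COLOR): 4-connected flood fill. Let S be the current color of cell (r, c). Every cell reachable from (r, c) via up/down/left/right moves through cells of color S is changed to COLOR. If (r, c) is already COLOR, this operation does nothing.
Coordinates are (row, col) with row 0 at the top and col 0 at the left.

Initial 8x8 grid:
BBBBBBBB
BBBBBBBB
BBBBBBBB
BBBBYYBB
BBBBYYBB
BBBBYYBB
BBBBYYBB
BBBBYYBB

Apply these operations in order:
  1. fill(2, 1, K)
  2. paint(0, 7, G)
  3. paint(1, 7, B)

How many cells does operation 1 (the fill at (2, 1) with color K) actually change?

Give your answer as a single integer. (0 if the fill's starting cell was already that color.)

After op 1 fill(2,1,K) [54 cells changed]:
KKKKKKKK
KKKKKKKK
KKKKKKKK
KKKKYYKK
KKKKYYKK
KKKKYYKK
KKKKYYKK
KKKKYYKK

Answer: 54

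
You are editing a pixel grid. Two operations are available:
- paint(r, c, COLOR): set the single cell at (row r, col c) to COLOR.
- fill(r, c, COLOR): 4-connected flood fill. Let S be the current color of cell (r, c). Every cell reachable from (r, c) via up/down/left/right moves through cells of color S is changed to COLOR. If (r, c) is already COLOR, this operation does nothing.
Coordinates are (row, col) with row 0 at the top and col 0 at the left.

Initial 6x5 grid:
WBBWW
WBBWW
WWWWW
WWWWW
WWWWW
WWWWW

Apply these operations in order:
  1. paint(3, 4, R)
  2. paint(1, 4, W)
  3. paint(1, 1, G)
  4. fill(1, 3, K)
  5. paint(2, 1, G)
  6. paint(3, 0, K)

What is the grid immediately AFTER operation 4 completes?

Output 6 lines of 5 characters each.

Answer: KBBKK
KGBKK
KKKKK
KKKKR
KKKKK
KKKKK

Derivation:
After op 1 paint(3,4,R):
WBBWW
WBBWW
WWWWW
WWWWR
WWWWW
WWWWW
After op 2 paint(1,4,W):
WBBWW
WBBWW
WWWWW
WWWWR
WWWWW
WWWWW
After op 3 paint(1,1,G):
WBBWW
WGBWW
WWWWW
WWWWR
WWWWW
WWWWW
After op 4 fill(1,3,K) [25 cells changed]:
KBBKK
KGBKK
KKKKK
KKKKR
KKKKK
KKKKK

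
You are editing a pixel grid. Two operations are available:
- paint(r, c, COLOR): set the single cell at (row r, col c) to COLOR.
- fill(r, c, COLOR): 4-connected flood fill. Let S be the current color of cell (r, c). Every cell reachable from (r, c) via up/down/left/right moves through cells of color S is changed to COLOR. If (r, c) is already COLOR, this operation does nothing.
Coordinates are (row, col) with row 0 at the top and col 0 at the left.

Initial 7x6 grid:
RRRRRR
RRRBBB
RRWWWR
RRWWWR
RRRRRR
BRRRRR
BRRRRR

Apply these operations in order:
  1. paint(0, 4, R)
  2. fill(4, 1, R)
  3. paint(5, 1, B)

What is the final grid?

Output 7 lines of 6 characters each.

After op 1 paint(0,4,R):
RRRRRR
RRRBBB
RRWWWR
RRWWWR
RRRRRR
BRRRRR
BRRRRR
After op 2 fill(4,1,R) [0 cells changed]:
RRRRRR
RRRBBB
RRWWWR
RRWWWR
RRRRRR
BRRRRR
BRRRRR
After op 3 paint(5,1,B):
RRRRRR
RRRBBB
RRWWWR
RRWWWR
RRRRRR
BBRRRR
BRRRRR

Answer: RRRRRR
RRRBBB
RRWWWR
RRWWWR
RRRRRR
BBRRRR
BRRRRR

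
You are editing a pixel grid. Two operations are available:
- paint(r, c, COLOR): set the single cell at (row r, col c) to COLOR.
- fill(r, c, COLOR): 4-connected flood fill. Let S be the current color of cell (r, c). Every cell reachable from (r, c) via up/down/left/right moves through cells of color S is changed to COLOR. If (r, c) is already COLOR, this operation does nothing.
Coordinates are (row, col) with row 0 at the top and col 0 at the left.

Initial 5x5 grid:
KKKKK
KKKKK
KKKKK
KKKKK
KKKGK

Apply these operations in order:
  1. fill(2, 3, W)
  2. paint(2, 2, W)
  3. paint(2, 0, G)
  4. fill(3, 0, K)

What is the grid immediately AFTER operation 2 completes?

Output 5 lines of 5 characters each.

Answer: WWWWW
WWWWW
WWWWW
WWWWW
WWWGW

Derivation:
After op 1 fill(2,3,W) [24 cells changed]:
WWWWW
WWWWW
WWWWW
WWWWW
WWWGW
After op 2 paint(2,2,W):
WWWWW
WWWWW
WWWWW
WWWWW
WWWGW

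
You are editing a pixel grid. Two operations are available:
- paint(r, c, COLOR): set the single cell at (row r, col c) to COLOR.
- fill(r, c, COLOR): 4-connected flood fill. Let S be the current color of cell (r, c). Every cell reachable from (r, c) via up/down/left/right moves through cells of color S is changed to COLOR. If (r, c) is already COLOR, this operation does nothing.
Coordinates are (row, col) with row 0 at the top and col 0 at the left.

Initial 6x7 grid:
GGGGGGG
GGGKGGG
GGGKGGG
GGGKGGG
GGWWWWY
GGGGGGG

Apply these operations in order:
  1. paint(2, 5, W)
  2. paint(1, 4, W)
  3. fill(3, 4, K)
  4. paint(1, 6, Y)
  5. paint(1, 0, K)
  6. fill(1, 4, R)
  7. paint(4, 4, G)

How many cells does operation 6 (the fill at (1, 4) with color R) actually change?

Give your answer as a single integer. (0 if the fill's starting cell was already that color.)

Answer: 1

Derivation:
After op 1 paint(2,5,W):
GGGGGGG
GGGKGGG
GGGKGWG
GGGKGGG
GGWWWWY
GGGGGGG
After op 2 paint(1,4,W):
GGGGGGG
GGGKWGG
GGGKGWG
GGGKGGG
GGWWWWY
GGGGGGG
After op 3 fill(3,4,K) [32 cells changed]:
KKKKKKK
KKKKWKK
KKKKKWK
KKKKKKK
KKWWWWY
KKKKKKK
After op 4 paint(1,6,Y):
KKKKKKK
KKKKWKY
KKKKKWK
KKKKKKK
KKWWWWY
KKKKKKK
After op 5 paint(1,0,K):
KKKKKKK
KKKKWKY
KKKKKWK
KKKKKKK
KKWWWWY
KKKKKKK
After op 6 fill(1,4,R) [1 cells changed]:
KKKKKKK
KKKKRKY
KKKKKWK
KKKKKKK
KKWWWWY
KKKKKKK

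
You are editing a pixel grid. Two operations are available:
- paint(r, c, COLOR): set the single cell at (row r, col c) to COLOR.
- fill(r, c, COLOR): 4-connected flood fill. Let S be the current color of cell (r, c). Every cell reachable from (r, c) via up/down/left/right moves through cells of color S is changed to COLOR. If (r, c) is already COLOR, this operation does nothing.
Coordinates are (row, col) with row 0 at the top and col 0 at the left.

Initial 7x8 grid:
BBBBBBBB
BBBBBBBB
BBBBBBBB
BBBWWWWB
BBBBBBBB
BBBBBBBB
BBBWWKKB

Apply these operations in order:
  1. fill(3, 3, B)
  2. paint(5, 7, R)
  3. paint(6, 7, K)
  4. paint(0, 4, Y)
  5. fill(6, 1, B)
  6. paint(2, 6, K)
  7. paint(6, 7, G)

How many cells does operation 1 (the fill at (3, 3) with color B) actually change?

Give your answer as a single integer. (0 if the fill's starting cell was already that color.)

Answer: 4

Derivation:
After op 1 fill(3,3,B) [4 cells changed]:
BBBBBBBB
BBBBBBBB
BBBBBBBB
BBBBBBBB
BBBBBBBB
BBBBBBBB
BBBWWKKB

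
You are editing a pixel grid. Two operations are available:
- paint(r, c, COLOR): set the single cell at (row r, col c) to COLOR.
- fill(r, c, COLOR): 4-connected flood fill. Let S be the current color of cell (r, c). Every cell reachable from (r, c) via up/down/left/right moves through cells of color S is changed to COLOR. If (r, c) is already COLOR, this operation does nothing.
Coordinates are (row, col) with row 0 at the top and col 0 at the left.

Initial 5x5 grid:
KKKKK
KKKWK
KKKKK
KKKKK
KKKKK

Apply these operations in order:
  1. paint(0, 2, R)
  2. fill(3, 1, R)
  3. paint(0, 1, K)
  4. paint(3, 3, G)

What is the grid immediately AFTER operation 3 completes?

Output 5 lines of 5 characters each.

After op 1 paint(0,2,R):
KKRKK
KKKWK
KKKKK
KKKKK
KKKKK
After op 2 fill(3,1,R) [23 cells changed]:
RRRRR
RRRWR
RRRRR
RRRRR
RRRRR
After op 3 paint(0,1,K):
RKRRR
RRRWR
RRRRR
RRRRR
RRRRR

Answer: RKRRR
RRRWR
RRRRR
RRRRR
RRRRR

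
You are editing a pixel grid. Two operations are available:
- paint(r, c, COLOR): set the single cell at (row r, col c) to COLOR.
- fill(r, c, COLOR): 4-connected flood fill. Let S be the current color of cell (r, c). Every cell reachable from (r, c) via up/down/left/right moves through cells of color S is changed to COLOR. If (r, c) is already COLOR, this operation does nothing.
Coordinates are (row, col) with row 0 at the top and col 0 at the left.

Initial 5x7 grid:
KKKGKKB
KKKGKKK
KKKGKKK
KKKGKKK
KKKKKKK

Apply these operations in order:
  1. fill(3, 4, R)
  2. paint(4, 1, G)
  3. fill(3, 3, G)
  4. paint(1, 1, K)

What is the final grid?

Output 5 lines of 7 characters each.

Answer: RRRGRRB
RKRGRRR
RRRGRRR
RRRGRRR
RGRRRRR

Derivation:
After op 1 fill(3,4,R) [30 cells changed]:
RRRGRRB
RRRGRRR
RRRGRRR
RRRGRRR
RRRRRRR
After op 2 paint(4,1,G):
RRRGRRB
RRRGRRR
RRRGRRR
RRRGRRR
RGRRRRR
After op 3 fill(3,3,G) [0 cells changed]:
RRRGRRB
RRRGRRR
RRRGRRR
RRRGRRR
RGRRRRR
After op 4 paint(1,1,K):
RRRGRRB
RKRGRRR
RRRGRRR
RRRGRRR
RGRRRRR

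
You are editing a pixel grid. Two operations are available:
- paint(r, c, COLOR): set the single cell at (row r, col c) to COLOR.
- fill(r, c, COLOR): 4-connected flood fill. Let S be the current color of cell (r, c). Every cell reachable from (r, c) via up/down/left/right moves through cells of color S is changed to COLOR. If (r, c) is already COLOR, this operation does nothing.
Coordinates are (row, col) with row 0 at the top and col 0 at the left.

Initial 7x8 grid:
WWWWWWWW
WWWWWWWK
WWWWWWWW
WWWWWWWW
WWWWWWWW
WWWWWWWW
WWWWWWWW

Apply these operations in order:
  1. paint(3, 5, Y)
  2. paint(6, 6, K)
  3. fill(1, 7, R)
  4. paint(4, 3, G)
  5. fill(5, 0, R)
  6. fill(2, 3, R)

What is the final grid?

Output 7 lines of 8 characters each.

Answer: RRRRRRRR
RRRRRRRR
RRRRRRRR
RRRRRYRR
RRRGRRRR
RRRRRRRR
RRRRRRKR

Derivation:
After op 1 paint(3,5,Y):
WWWWWWWW
WWWWWWWK
WWWWWWWW
WWWWWYWW
WWWWWWWW
WWWWWWWW
WWWWWWWW
After op 2 paint(6,6,K):
WWWWWWWW
WWWWWWWK
WWWWWWWW
WWWWWYWW
WWWWWWWW
WWWWWWWW
WWWWWWKW
After op 3 fill(1,7,R) [1 cells changed]:
WWWWWWWW
WWWWWWWR
WWWWWWWW
WWWWWYWW
WWWWWWWW
WWWWWWWW
WWWWWWKW
After op 4 paint(4,3,G):
WWWWWWWW
WWWWWWWR
WWWWWWWW
WWWWWYWW
WWWGWWWW
WWWWWWWW
WWWWWWKW
After op 5 fill(5,0,R) [52 cells changed]:
RRRRRRRR
RRRRRRRR
RRRRRRRR
RRRRRYRR
RRRGRRRR
RRRRRRRR
RRRRRRKR
After op 6 fill(2,3,R) [0 cells changed]:
RRRRRRRR
RRRRRRRR
RRRRRRRR
RRRRRYRR
RRRGRRRR
RRRRRRRR
RRRRRRKR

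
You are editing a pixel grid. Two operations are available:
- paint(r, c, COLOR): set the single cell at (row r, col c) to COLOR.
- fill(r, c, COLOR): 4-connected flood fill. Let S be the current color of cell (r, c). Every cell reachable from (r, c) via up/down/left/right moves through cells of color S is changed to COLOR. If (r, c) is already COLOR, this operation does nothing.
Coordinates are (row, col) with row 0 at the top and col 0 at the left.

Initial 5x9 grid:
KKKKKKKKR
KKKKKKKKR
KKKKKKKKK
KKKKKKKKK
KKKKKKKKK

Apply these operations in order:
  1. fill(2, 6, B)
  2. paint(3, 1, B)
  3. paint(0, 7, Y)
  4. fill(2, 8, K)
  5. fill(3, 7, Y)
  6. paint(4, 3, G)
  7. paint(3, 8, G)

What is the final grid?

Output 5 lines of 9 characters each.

After op 1 fill(2,6,B) [43 cells changed]:
BBBBBBBBR
BBBBBBBBR
BBBBBBBBB
BBBBBBBBB
BBBBBBBBB
After op 2 paint(3,1,B):
BBBBBBBBR
BBBBBBBBR
BBBBBBBBB
BBBBBBBBB
BBBBBBBBB
After op 3 paint(0,7,Y):
BBBBBBBYR
BBBBBBBBR
BBBBBBBBB
BBBBBBBBB
BBBBBBBBB
After op 4 fill(2,8,K) [42 cells changed]:
KKKKKKKYR
KKKKKKKKR
KKKKKKKKK
KKKKKKKKK
KKKKKKKKK
After op 5 fill(3,7,Y) [42 cells changed]:
YYYYYYYYR
YYYYYYYYR
YYYYYYYYY
YYYYYYYYY
YYYYYYYYY
After op 6 paint(4,3,G):
YYYYYYYYR
YYYYYYYYR
YYYYYYYYY
YYYYYYYYY
YYYGYYYYY
After op 7 paint(3,8,G):
YYYYYYYYR
YYYYYYYYR
YYYYYYYYY
YYYYYYYYG
YYYGYYYYY

Answer: YYYYYYYYR
YYYYYYYYR
YYYYYYYYY
YYYYYYYYG
YYYGYYYYY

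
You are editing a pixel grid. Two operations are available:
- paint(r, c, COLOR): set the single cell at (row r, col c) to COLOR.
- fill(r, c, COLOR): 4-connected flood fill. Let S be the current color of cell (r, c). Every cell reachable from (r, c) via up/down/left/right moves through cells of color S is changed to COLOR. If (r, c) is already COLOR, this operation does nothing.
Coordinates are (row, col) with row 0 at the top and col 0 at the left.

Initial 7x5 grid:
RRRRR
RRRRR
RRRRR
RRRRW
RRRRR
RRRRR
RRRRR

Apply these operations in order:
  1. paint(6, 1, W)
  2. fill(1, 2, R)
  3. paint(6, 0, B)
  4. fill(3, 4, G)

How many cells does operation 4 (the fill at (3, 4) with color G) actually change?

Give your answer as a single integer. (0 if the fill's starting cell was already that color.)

After op 1 paint(6,1,W):
RRRRR
RRRRR
RRRRR
RRRRW
RRRRR
RRRRR
RWRRR
After op 2 fill(1,2,R) [0 cells changed]:
RRRRR
RRRRR
RRRRR
RRRRW
RRRRR
RRRRR
RWRRR
After op 3 paint(6,0,B):
RRRRR
RRRRR
RRRRR
RRRRW
RRRRR
RRRRR
BWRRR
After op 4 fill(3,4,G) [1 cells changed]:
RRRRR
RRRRR
RRRRR
RRRRG
RRRRR
RRRRR
BWRRR

Answer: 1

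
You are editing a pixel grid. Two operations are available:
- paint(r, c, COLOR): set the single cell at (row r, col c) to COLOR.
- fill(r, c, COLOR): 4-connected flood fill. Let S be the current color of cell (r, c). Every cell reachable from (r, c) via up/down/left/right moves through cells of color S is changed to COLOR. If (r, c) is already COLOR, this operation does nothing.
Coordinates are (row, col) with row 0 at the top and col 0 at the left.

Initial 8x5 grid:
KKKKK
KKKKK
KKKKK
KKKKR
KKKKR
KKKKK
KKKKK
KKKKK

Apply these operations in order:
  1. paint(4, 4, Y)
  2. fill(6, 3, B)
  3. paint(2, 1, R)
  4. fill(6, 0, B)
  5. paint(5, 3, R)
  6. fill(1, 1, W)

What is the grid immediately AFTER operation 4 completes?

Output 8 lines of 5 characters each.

Answer: BBBBB
BBBBB
BRBBB
BBBBR
BBBBY
BBBBB
BBBBB
BBBBB

Derivation:
After op 1 paint(4,4,Y):
KKKKK
KKKKK
KKKKK
KKKKR
KKKKY
KKKKK
KKKKK
KKKKK
After op 2 fill(6,3,B) [38 cells changed]:
BBBBB
BBBBB
BBBBB
BBBBR
BBBBY
BBBBB
BBBBB
BBBBB
After op 3 paint(2,1,R):
BBBBB
BBBBB
BRBBB
BBBBR
BBBBY
BBBBB
BBBBB
BBBBB
After op 4 fill(6,0,B) [0 cells changed]:
BBBBB
BBBBB
BRBBB
BBBBR
BBBBY
BBBBB
BBBBB
BBBBB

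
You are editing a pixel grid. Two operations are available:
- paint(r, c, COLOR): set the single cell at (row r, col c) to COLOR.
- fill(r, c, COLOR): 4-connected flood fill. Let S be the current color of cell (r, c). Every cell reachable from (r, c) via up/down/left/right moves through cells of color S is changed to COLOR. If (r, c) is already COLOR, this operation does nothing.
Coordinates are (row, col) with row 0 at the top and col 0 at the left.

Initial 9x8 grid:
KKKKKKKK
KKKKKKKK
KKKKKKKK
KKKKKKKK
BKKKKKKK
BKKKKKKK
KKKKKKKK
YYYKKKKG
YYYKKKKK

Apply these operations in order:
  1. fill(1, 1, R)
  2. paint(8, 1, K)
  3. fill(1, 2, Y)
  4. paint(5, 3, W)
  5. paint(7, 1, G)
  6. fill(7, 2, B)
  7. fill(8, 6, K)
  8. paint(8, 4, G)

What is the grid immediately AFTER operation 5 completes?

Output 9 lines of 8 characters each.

After op 1 fill(1,1,R) [63 cells changed]:
RRRRRRRR
RRRRRRRR
RRRRRRRR
RRRRRRRR
BRRRRRRR
BRRRRRRR
RRRRRRRR
YYYRRRRG
YYYRRRRR
After op 2 paint(8,1,K):
RRRRRRRR
RRRRRRRR
RRRRRRRR
RRRRRRRR
BRRRRRRR
BRRRRRRR
RRRRRRRR
YYYRRRRG
YKYRRRRR
After op 3 fill(1,2,Y) [63 cells changed]:
YYYYYYYY
YYYYYYYY
YYYYYYYY
YYYYYYYY
BYYYYYYY
BYYYYYYY
YYYYYYYY
YYYYYYYG
YKYYYYYY
After op 4 paint(5,3,W):
YYYYYYYY
YYYYYYYY
YYYYYYYY
YYYYYYYY
BYYYYYYY
BYYWYYYY
YYYYYYYY
YYYYYYYG
YKYYYYYY
After op 5 paint(7,1,G):
YYYYYYYY
YYYYYYYY
YYYYYYYY
YYYYYYYY
BYYYYYYY
BYYWYYYY
YYYYYYYY
YGYYYYYG
YKYYYYYY

Answer: YYYYYYYY
YYYYYYYY
YYYYYYYY
YYYYYYYY
BYYYYYYY
BYYWYYYY
YYYYYYYY
YGYYYYYG
YKYYYYYY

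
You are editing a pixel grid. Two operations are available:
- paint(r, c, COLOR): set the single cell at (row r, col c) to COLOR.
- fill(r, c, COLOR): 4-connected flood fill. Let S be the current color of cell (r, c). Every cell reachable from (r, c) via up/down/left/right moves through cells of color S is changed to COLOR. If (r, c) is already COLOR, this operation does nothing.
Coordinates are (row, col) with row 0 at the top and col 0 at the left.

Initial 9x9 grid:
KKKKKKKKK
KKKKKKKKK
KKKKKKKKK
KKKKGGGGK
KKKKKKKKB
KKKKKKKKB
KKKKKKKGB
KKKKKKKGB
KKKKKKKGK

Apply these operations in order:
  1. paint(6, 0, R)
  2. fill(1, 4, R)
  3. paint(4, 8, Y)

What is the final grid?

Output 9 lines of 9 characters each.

After op 1 paint(6,0,R):
KKKKKKKKK
KKKKKKKKK
KKKKKKKKK
KKKKGGGGK
KKKKKKKKB
KKKKKKKKB
RKKKKKKGB
KKKKKKKGB
KKKKKKKGK
After op 2 fill(1,4,R) [68 cells changed]:
RRRRRRRRR
RRRRRRRRR
RRRRRRRRR
RRRRGGGGR
RRRRRRRRB
RRRRRRRRB
RRRRRRRGB
RRRRRRRGB
RRRRRRRGK
After op 3 paint(4,8,Y):
RRRRRRRRR
RRRRRRRRR
RRRRRRRRR
RRRRGGGGR
RRRRRRRRY
RRRRRRRRB
RRRRRRRGB
RRRRRRRGB
RRRRRRRGK

Answer: RRRRRRRRR
RRRRRRRRR
RRRRRRRRR
RRRRGGGGR
RRRRRRRRY
RRRRRRRRB
RRRRRRRGB
RRRRRRRGB
RRRRRRRGK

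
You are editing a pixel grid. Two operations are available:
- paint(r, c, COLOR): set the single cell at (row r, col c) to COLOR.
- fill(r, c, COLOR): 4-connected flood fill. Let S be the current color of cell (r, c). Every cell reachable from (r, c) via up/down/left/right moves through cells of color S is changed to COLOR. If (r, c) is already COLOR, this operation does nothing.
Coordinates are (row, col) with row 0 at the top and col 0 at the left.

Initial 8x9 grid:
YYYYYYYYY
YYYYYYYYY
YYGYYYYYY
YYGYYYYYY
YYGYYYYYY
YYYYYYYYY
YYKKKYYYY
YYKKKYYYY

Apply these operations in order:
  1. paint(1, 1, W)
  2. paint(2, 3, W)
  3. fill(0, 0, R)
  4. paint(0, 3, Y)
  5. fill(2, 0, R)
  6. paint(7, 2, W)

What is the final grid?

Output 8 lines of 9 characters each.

Answer: RRRYRRRRR
RWRRRRRRR
RRGWRRRRR
RRGRRRRRR
RRGRRRRRR
RRRRRRRRR
RRKKKRRRR
RRWKKRRRR

Derivation:
After op 1 paint(1,1,W):
YYYYYYYYY
YWYYYYYYY
YYGYYYYYY
YYGYYYYYY
YYGYYYYYY
YYYYYYYYY
YYKKKYYYY
YYKKKYYYY
After op 2 paint(2,3,W):
YYYYYYYYY
YWYYYYYYY
YYGWYYYYY
YYGYYYYYY
YYGYYYYYY
YYYYYYYYY
YYKKKYYYY
YYKKKYYYY
After op 3 fill(0,0,R) [61 cells changed]:
RRRRRRRRR
RWRRRRRRR
RRGWRRRRR
RRGRRRRRR
RRGRRRRRR
RRRRRRRRR
RRKKKRRRR
RRKKKRRRR
After op 4 paint(0,3,Y):
RRRYRRRRR
RWRRRRRRR
RRGWRRRRR
RRGRRRRRR
RRGRRRRRR
RRRRRRRRR
RRKKKRRRR
RRKKKRRRR
After op 5 fill(2,0,R) [0 cells changed]:
RRRYRRRRR
RWRRRRRRR
RRGWRRRRR
RRGRRRRRR
RRGRRRRRR
RRRRRRRRR
RRKKKRRRR
RRKKKRRRR
After op 6 paint(7,2,W):
RRRYRRRRR
RWRRRRRRR
RRGWRRRRR
RRGRRRRRR
RRGRRRRRR
RRRRRRRRR
RRKKKRRRR
RRWKKRRRR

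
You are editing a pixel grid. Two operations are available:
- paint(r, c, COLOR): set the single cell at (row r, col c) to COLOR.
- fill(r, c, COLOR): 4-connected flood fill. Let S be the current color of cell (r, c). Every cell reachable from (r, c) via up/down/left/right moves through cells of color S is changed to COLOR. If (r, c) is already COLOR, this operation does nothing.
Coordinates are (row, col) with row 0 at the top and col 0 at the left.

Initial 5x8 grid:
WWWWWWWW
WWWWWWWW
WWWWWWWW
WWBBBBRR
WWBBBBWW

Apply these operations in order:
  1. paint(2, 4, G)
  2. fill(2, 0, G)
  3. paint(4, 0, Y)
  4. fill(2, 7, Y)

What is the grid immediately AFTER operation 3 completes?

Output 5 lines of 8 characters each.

Answer: GGGGGGGG
GGGGGGGG
GGGGGGGG
GGBBBBRR
YGBBBBWW

Derivation:
After op 1 paint(2,4,G):
WWWWWWWW
WWWWWWWW
WWWWGWWW
WWBBBBRR
WWBBBBWW
After op 2 fill(2,0,G) [27 cells changed]:
GGGGGGGG
GGGGGGGG
GGGGGGGG
GGBBBBRR
GGBBBBWW
After op 3 paint(4,0,Y):
GGGGGGGG
GGGGGGGG
GGGGGGGG
GGBBBBRR
YGBBBBWW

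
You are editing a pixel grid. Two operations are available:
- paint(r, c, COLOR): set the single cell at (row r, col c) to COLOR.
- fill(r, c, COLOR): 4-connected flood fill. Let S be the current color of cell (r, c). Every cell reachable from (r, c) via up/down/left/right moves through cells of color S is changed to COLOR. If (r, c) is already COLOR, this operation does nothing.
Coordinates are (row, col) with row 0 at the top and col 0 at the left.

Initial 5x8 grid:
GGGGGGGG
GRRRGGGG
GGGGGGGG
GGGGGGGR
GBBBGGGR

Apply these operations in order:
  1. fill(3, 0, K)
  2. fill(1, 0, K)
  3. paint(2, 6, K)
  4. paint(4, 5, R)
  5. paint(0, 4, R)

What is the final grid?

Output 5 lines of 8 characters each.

Answer: KKKKRKKK
KRRRKKKK
KKKKKKKK
KKKKKKKR
KBBBKRKR

Derivation:
After op 1 fill(3,0,K) [32 cells changed]:
KKKKKKKK
KRRRKKKK
KKKKKKKK
KKKKKKKR
KBBBKKKR
After op 2 fill(1,0,K) [0 cells changed]:
KKKKKKKK
KRRRKKKK
KKKKKKKK
KKKKKKKR
KBBBKKKR
After op 3 paint(2,6,K):
KKKKKKKK
KRRRKKKK
KKKKKKKK
KKKKKKKR
KBBBKKKR
After op 4 paint(4,5,R):
KKKKKKKK
KRRRKKKK
KKKKKKKK
KKKKKKKR
KBBBKRKR
After op 5 paint(0,4,R):
KKKKRKKK
KRRRKKKK
KKKKKKKK
KKKKKKKR
KBBBKRKR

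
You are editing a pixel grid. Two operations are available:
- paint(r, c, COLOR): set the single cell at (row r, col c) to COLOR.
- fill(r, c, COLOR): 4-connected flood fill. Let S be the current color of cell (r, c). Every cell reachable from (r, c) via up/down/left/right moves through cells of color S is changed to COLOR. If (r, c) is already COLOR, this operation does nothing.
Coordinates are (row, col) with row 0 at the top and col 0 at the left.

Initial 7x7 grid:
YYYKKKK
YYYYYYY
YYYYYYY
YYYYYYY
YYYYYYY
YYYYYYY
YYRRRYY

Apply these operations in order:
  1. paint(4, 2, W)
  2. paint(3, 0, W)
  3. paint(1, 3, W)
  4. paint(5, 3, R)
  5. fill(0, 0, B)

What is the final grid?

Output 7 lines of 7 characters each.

After op 1 paint(4,2,W):
YYYKKKK
YYYYYYY
YYYYYYY
YYYYYYY
YYWYYYY
YYYYYYY
YYRRRYY
After op 2 paint(3,0,W):
YYYKKKK
YYYYYYY
YYYYYYY
WYYYYYY
YYWYYYY
YYYYYYY
YYRRRYY
After op 3 paint(1,3,W):
YYYKKKK
YYYWYYY
YYYYYYY
WYYYYYY
YYWYYYY
YYYYYYY
YYRRRYY
After op 4 paint(5,3,R):
YYYKKKK
YYYWYYY
YYYYYYY
WYYYYYY
YYWYYYY
YYYRYYY
YYRRRYY
After op 5 fill(0,0,B) [38 cells changed]:
BBBKKKK
BBBWBBB
BBBBBBB
WBBBBBB
BBWBBBB
BBBRBBB
BBRRRBB

Answer: BBBKKKK
BBBWBBB
BBBBBBB
WBBBBBB
BBWBBBB
BBBRBBB
BBRRRBB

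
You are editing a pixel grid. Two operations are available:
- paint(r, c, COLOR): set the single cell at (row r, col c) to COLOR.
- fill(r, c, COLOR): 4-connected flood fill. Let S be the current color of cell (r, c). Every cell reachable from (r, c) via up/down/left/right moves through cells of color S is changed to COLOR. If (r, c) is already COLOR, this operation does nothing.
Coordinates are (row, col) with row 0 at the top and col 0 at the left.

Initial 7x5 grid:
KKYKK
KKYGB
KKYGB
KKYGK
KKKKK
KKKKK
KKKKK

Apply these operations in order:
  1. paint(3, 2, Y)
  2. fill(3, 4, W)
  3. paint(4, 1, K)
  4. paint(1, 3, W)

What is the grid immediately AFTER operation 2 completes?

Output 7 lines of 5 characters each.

Answer: WWYKK
WWYGB
WWYGB
WWYGW
WWWWW
WWWWW
WWWWW

Derivation:
After op 1 paint(3,2,Y):
KKYKK
KKYGB
KKYGB
KKYGK
KKKKK
KKKKK
KKKKK
After op 2 fill(3,4,W) [24 cells changed]:
WWYKK
WWYGB
WWYGB
WWYGW
WWWWW
WWWWW
WWWWW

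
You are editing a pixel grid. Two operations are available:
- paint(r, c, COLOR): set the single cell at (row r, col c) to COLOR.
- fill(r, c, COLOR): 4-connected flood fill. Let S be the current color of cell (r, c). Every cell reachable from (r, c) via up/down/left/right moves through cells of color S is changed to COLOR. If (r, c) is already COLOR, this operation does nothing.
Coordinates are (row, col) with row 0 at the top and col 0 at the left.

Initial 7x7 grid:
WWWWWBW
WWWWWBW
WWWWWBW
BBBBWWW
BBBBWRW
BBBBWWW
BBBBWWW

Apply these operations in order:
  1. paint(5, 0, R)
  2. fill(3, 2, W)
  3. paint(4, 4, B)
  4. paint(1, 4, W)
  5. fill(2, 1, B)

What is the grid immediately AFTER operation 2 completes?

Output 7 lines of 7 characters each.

Answer: WWWWWBW
WWWWWBW
WWWWWBW
WWWWWWW
WWWWWRW
RWWWWWW
WWWWWWW

Derivation:
After op 1 paint(5,0,R):
WWWWWBW
WWWWWBW
WWWWWBW
BBBBWWW
BBBBWRW
RBBBWWW
BBBBWWW
After op 2 fill(3,2,W) [15 cells changed]:
WWWWWBW
WWWWWBW
WWWWWBW
WWWWWWW
WWWWWRW
RWWWWWW
WWWWWWW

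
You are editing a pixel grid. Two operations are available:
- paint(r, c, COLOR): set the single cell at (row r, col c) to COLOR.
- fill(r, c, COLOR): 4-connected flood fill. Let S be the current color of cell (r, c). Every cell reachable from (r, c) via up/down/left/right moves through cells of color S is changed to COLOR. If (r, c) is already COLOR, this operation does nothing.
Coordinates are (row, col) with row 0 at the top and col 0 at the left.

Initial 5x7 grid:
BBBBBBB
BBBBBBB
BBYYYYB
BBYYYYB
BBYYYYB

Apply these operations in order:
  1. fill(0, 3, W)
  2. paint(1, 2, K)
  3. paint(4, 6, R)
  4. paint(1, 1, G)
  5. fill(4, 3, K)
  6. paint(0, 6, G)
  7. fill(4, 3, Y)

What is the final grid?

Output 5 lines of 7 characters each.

Answer: WWWWWWG
WGYWWWW
WWYYYYW
WWYYYYW
WWYYYYR

Derivation:
After op 1 fill(0,3,W) [23 cells changed]:
WWWWWWW
WWWWWWW
WWYYYYW
WWYYYYW
WWYYYYW
After op 2 paint(1,2,K):
WWWWWWW
WWKWWWW
WWYYYYW
WWYYYYW
WWYYYYW
After op 3 paint(4,6,R):
WWWWWWW
WWKWWWW
WWYYYYW
WWYYYYW
WWYYYYR
After op 4 paint(1,1,G):
WWWWWWW
WGKWWWW
WWYYYYW
WWYYYYW
WWYYYYR
After op 5 fill(4,3,K) [12 cells changed]:
WWWWWWW
WGKWWWW
WWKKKKW
WWKKKKW
WWKKKKR
After op 6 paint(0,6,G):
WWWWWWG
WGKWWWW
WWKKKKW
WWKKKKW
WWKKKKR
After op 7 fill(4,3,Y) [13 cells changed]:
WWWWWWG
WGYWWWW
WWYYYYW
WWYYYYW
WWYYYYR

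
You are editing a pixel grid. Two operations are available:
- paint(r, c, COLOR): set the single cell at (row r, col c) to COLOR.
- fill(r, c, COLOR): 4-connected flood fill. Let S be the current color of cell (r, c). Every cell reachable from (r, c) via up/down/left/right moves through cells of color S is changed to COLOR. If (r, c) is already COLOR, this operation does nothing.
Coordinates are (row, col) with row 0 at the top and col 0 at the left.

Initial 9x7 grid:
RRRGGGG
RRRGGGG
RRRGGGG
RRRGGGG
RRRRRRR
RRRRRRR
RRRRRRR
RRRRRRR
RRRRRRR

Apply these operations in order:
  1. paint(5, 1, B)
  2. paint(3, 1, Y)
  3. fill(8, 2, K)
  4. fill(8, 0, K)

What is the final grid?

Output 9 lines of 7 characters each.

Answer: KKKGGGG
KKKGGGG
KKKGGGG
KYKGGGG
KKKKKKK
KBKKKKK
KKKKKKK
KKKKKKK
KKKKKKK

Derivation:
After op 1 paint(5,1,B):
RRRGGGG
RRRGGGG
RRRGGGG
RRRGGGG
RRRRRRR
RBRRRRR
RRRRRRR
RRRRRRR
RRRRRRR
After op 2 paint(3,1,Y):
RRRGGGG
RRRGGGG
RRRGGGG
RYRGGGG
RRRRRRR
RBRRRRR
RRRRRRR
RRRRRRR
RRRRRRR
After op 3 fill(8,2,K) [45 cells changed]:
KKKGGGG
KKKGGGG
KKKGGGG
KYKGGGG
KKKKKKK
KBKKKKK
KKKKKKK
KKKKKKK
KKKKKKK
After op 4 fill(8,0,K) [0 cells changed]:
KKKGGGG
KKKGGGG
KKKGGGG
KYKGGGG
KKKKKKK
KBKKKKK
KKKKKKK
KKKKKKK
KKKKKKK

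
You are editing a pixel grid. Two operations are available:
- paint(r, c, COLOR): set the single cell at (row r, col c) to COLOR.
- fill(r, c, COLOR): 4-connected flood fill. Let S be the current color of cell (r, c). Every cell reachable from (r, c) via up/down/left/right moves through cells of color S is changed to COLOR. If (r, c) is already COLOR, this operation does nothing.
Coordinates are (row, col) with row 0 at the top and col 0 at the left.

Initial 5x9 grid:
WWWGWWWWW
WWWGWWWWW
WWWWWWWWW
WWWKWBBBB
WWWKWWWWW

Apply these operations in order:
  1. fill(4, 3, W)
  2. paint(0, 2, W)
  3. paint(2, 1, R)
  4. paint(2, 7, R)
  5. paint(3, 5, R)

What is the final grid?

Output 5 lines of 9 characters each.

Answer: WWWGWWWWW
WWWGWWWWW
WRWWWWWRW
WWWWWRBBB
WWWWWWWWW

Derivation:
After op 1 fill(4,3,W) [2 cells changed]:
WWWGWWWWW
WWWGWWWWW
WWWWWWWWW
WWWWWBBBB
WWWWWWWWW
After op 2 paint(0,2,W):
WWWGWWWWW
WWWGWWWWW
WWWWWWWWW
WWWWWBBBB
WWWWWWWWW
After op 3 paint(2,1,R):
WWWGWWWWW
WWWGWWWWW
WRWWWWWWW
WWWWWBBBB
WWWWWWWWW
After op 4 paint(2,7,R):
WWWGWWWWW
WWWGWWWWW
WRWWWWWRW
WWWWWBBBB
WWWWWWWWW
After op 5 paint(3,5,R):
WWWGWWWWW
WWWGWWWWW
WRWWWWWRW
WWWWWRBBB
WWWWWWWWW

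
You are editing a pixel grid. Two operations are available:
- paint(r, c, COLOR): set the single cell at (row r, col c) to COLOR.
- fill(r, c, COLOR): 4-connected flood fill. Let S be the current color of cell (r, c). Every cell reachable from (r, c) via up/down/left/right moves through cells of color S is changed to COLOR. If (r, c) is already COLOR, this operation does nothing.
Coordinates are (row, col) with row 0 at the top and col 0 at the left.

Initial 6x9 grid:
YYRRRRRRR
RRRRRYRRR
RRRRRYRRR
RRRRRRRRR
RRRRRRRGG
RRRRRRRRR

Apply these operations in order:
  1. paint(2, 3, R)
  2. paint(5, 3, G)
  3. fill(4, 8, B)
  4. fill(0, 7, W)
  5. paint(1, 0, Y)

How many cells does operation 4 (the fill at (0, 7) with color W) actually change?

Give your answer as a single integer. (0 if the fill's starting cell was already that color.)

Answer: 47

Derivation:
After op 1 paint(2,3,R):
YYRRRRRRR
RRRRRYRRR
RRRRRYRRR
RRRRRRRRR
RRRRRRRGG
RRRRRRRRR
After op 2 paint(5,3,G):
YYRRRRRRR
RRRRRYRRR
RRRRRYRRR
RRRRRRRRR
RRRRRRRGG
RRRGRRRRR
After op 3 fill(4,8,B) [2 cells changed]:
YYRRRRRRR
RRRRRYRRR
RRRRRYRRR
RRRRRRRRR
RRRRRRRBB
RRRGRRRRR
After op 4 fill(0,7,W) [47 cells changed]:
YYWWWWWWW
WWWWWYWWW
WWWWWYWWW
WWWWWWWWW
WWWWWWWBB
WWWGWWWWW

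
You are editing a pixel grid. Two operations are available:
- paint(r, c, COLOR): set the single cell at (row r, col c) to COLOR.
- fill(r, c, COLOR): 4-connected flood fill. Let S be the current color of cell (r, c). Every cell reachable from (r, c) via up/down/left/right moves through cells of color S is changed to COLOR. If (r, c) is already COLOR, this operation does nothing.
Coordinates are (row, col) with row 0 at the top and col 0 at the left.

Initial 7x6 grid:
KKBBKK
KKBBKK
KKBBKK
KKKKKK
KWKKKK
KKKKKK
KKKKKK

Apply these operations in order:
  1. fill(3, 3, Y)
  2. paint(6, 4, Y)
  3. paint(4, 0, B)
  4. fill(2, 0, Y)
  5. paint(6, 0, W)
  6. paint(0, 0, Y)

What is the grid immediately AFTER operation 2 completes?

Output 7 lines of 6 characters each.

Answer: YYBBYY
YYBBYY
YYBBYY
YYYYYY
YWYYYY
YYYYYY
YYYYYY

Derivation:
After op 1 fill(3,3,Y) [35 cells changed]:
YYBBYY
YYBBYY
YYBBYY
YYYYYY
YWYYYY
YYYYYY
YYYYYY
After op 2 paint(6,4,Y):
YYBBYY
YYBBYY
YYBBYY
YYYYYY
YWYYYY
YYYYYY
YYYYYY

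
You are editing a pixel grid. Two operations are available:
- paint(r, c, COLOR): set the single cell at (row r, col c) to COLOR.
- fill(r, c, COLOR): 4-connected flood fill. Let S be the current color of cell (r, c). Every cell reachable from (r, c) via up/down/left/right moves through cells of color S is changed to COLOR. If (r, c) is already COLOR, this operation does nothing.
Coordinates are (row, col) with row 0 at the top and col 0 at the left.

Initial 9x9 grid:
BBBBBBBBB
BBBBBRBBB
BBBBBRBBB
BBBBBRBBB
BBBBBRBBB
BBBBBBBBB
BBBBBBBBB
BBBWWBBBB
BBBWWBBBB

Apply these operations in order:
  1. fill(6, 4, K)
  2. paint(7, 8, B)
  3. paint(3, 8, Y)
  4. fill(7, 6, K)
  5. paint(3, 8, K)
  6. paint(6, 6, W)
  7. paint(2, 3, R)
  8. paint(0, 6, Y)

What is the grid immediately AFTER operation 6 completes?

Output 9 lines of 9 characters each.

After op 1 fill(6,4,K) [73 cells changed]:
KKKKKKKKK
KKKKKRKKK
KKKKKRKKK
KKKKKRKKK
KKKKKRKKK
KKKKKKKKK
KKKKKKKKK
KKKWWKKKK
KKKWWKKKK
After op 2 paint(7,8,B):
KKKKKKKKK
KKKKKRKKK
KKKKKRKKK
KKKKKRKKK
KKKKKRKKK
KKKKKKKKK
KKKKKKKKK
KKKWWKKKB
KKKWWKKKK
After op 3 paint(3,8,Y):
KKKKKKKKK
KKKKKRKKK
KKKKKRKKK
KKKKKRKKY
KKKKKRKKK
KKKKKKKKK
KKKKKKKKK
KKKWWKKKB
KKKWWKKKK
After op 4 fill(7,6,K) [0 cells changed]:
KKKKKKKKK
KKKKKRKKK
KKKKKRKKK
KKKKKRKKY
KKKKKRKKK
KKKKKKKKK
KKKKKKKKK
KKKWWKKKB
KKKWWKKKK
After op 5 paint(3,8,K):
KKKKKKKKK
KKKKKRKKK
KKKKKRKKK
KKKKKRKKK
KKKKKRKKK
KKKKKKKKK
KKKKKKKKK
KKKWWKKKB
KKKWWKKKK
After op 6 paint(6,6,W):
KKKKKKKKK
KKKKKRKKK
KKKKKRKKK
KKKKKRKKK
KKKKKRKKK
KKKKKKKKK
KKKKKKWKK
KKKWWKKKB
KKKWWKKKK

Answer: KKKKKKKKK
KKKKKRKKK
KKKKKRKKK
KKKKKRKKK
KKKKKRKKK
KKKKKKKKK
KKKKKKWKK
KKKWWKKKB
KKKWWKKKK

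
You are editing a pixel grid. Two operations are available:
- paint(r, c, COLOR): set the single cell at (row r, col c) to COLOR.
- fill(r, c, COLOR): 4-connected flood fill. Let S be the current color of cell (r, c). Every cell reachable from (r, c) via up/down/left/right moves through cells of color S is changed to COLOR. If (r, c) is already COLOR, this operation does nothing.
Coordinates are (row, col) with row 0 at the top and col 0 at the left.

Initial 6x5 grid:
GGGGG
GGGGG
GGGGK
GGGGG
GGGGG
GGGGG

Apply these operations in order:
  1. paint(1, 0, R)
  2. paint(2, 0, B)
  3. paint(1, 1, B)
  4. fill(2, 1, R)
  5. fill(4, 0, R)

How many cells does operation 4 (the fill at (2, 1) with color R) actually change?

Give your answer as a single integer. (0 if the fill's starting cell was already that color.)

After op 1 paint(1,0,R):
GGGGG
RGGGG
GGGGK
GGGGG
GGGGG
GGGGG
After op 2 paint(2,0,B):
GGGGG
RGGGG
BGGGK
GGGGG
GGGGG
GGGGG
After op 3 paint(1,1,B):
GGGGG
RBGGG
BGGGK
GGGGG
GGGGG
GGGGG
After op 4 fill(2,1,R) [26 cells changed]:
RRRRR
RBRRR
BRRRK
RRRRR
RRRRR
RRRRR

Answer: 26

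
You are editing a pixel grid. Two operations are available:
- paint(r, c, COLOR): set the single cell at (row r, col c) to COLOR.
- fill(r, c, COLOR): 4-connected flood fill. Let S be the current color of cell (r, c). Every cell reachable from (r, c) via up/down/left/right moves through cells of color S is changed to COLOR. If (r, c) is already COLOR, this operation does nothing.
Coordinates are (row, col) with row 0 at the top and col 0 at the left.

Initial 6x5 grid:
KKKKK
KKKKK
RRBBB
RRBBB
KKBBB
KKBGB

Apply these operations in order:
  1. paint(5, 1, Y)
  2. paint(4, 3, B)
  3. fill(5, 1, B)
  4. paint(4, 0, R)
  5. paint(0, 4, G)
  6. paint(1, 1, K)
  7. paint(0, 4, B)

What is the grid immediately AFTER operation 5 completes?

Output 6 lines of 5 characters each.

After op 1 paint(5,1,Y):
KKKKK
KKKKK
RRBBB
RRBBB
KKBBB
KYBGB
After op 2 paint(4,3,B):
KKKKK
KKKKK
RRBBB
RRBBB
KKBBB
KYBGB
After op 3 fill(5,1,B) [1 cells changed]:
KKKKK
KKKKK
RRBBB
RRBBB
KKBBB
KBBGB
After op 4 paint(4,0,R):
KKKKK
KKKKK
RRBBB
RRBBB
RKBBB
KBBGB
After op 5 paint(0,4,G):
KKKKG
KKKKK
RRBBB
RRBBB
RKBBB
KBBGB

Answer: KKKKG
KKKKK
RRBBB
RRBBB
RKBBB
KBBGB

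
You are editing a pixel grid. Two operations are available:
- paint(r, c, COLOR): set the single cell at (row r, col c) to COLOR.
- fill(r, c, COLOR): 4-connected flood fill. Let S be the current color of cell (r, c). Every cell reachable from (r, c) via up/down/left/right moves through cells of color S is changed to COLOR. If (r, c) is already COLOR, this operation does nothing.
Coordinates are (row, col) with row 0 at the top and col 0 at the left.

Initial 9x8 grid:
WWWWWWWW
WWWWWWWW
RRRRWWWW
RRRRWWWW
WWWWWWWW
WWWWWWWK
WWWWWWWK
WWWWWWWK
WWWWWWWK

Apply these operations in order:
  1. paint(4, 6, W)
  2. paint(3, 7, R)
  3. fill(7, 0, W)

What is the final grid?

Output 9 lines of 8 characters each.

Answer: WWWWWWWW
WWWWWWWW
RRRRWWWW
RRRRWWWR
WWWWWWWW
WWWWWWWK
WWWWWWWK
WWWWWWWK
WWWWWWWK

Derivation:
After op 1 paint(4,6,W):
WWWWWWWW
WWWWWWWW
RRRRWWWW
RRRRWWWW
WWWWWWWW
WWWWWWWK
WWWWWWWK
WWWWWWWK
WWWWWWWK
After op 2 paint(3,7,R):
WWWWWWWW
WWWWWWWW
RRRRWWWW
RRRRWWWR
WWWWWWWW
WWWWWWWK
WWWWWWWK
WWWWWWWK
WWWWWWWK
After op 3 fill(7,0,W) [0 cells changed]:
WWWWWWWW
WWWWWWWW
RRRRWWWW
RRRRWWWR
WWWWWWWW
WWWWWWWK
WWWWWWWK
WWWWWWWK
WWWWWWWK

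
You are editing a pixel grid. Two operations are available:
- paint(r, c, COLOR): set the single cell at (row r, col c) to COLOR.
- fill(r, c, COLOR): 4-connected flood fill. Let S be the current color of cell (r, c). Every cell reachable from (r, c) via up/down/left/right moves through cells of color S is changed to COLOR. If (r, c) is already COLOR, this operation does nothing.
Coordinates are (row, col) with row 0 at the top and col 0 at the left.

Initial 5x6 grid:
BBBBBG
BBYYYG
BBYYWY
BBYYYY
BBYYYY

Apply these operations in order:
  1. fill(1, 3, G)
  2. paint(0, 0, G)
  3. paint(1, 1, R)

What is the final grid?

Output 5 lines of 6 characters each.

After op 1 fill(1,3,G) [14 cells changed]:
BBBBBG
BBGGGG
BBGGWG
BBGGGG
BBGGGG
After op 2 paint(0,0,G):
GBBBBG
BBGGGG
BBGGWG
BBGGGG
BBGGGG
After op 3 paint(1,1,R):
GBBBBG
BRGGGG
BBGGWG
BBGGGG
BBGGGG

Answer: GBBBBG
BRGGGG
BBGGWG
BBGGGG
BBGGGG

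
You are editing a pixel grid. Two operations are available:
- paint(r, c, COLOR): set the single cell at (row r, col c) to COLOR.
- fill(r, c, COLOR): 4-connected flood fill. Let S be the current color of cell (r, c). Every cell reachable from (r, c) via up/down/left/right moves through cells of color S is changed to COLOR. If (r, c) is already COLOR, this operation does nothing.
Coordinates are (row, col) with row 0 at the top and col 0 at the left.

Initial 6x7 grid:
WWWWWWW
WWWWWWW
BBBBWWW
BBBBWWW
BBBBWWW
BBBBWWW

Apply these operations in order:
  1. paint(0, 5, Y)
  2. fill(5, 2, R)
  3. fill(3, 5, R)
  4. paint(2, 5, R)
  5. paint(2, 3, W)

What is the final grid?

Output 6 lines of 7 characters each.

After op 1 paint(0,5,Y):
WWWWWYW
WWWWWWW
BBBBWWW
BBBBWWW
BBBBWWW
BBBBWWW
After op 2 fill(5,2,R) [16 cells changed]:
WWWWWYW
WWWWWWW
RRRRWWW
RRRRWWW
RRRRWWW
RRRRWWW
After op 3 fill(3,5,R) [25 cells changed]:
RRRRRYR
RRRRRRR
RRRRRRR
RRRRRRR
RRRRRRR
RRRRRRR
After op 4 paint(2,5,R):
RRRRRYR
RRRRRRR
RRRRRRR
RRRRRRR
RRRRRRR
RRRRRRR
After op 5 paint(2,3,W):
RRRRRYR
RRRRRRR
RRRWRRR
RRRRRRR
RRRRRRR
RRRRRRR

Answer: RRRRRYR
RRRRRRR
RRRWRRR
RRRRRRR
RRRRRRR
RRRRRRR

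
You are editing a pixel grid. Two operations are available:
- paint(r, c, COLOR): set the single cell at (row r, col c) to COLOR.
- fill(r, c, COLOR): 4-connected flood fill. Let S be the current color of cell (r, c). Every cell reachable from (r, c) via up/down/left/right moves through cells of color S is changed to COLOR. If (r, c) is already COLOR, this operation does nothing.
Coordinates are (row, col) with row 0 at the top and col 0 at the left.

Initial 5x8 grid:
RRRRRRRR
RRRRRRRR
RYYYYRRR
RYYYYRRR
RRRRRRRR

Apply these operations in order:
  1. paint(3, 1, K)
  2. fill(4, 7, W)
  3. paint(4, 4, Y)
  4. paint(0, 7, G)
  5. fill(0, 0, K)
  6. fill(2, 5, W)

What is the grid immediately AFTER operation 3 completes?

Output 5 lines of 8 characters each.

Answer: WWWWWWWW
WWWWWWWW
WYYYYWWW
WKYYYWWW
WWWWYWWW

Derivation:
After op 1 paint(3,1,K):
RRRRRRRR
RRRRRRRR
RYYYYRRR
RKYYYRRR
RRRRRRRR
After op 2 fill(4,7,W) [32 cells changed]:
WWWWWWWW
WWWWWWWW
WYYYYWWW
WKYYYWWW
WWWWWWWW
After op 3 paint(4,4,Y):
WWWWWWWW
WWWWWWWW
WYYYYWWW
WKYYYWWW
WWWWYWWW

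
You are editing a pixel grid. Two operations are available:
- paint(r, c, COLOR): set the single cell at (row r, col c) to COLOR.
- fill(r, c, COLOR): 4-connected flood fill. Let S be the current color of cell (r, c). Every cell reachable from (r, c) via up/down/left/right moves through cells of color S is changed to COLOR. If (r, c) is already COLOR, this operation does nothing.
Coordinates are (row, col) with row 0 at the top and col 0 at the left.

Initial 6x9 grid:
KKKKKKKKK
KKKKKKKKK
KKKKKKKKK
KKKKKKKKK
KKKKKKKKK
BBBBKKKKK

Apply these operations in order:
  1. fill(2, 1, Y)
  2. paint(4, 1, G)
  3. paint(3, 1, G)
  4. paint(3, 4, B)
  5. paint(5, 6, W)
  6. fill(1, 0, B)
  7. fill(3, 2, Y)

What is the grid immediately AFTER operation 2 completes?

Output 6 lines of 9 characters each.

Answer: YYYYYYYYY
YYYYYYYYY
YYYYYYYYY
YYYYYYYYY
YGYYYYYYY
BBBBYYYYY

Derivation:
After op 1 fill(2,1,Y) [50 cells changed]:
YYYYYYYYY
YYYYYYYYY
YYYYYYYYY
YYYYYYYYY
YYYYYYYYY
BBBBYYYYY
After op 2 paint(4,1,G):
YYYYYYYYY
YYYYYYYYY
YYYYYYYYY
YYYYYYYYY
YGYYYYYYY
BBBBYYYYY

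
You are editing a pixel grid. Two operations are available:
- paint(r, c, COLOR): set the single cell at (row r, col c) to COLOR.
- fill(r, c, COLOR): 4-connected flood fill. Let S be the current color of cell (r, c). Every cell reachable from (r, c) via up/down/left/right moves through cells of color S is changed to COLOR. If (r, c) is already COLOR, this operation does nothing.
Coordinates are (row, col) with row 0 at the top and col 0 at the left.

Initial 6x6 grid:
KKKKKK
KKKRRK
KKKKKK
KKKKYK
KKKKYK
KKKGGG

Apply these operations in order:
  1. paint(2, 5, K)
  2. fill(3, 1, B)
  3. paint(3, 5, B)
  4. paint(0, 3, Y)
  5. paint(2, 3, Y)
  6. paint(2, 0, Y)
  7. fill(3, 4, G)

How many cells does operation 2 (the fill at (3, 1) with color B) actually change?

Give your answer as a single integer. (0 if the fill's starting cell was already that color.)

Answer: 29

Derivation:
After op 1 paint(2,5,K):
KKKKKK
KKKRRK
KKKKKK
KKKKYK
KKKKYK
KKKGGG
After op 2 fill(3,1,B) [29 cells changed]:
BBBBBB
BBBRRB
BBBBBB
BBBBYB
BBBBYB
BBBGGG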